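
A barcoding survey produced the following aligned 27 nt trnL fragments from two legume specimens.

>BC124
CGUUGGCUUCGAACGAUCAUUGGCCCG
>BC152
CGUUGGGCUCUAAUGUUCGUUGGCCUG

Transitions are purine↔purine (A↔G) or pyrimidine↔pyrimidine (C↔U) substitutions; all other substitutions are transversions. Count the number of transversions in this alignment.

3

The sequences differ at positions 7 (C/G, transversion), 8 (U/C, transition), 11 (G/U, transversion), 14 (C/U, transition), 16 (A/U, transversion), 19 (A/G, transition), 26 (C/U, transition).
Of the 7 differences, 4 transitions and 3 transversions, so the answer is 3.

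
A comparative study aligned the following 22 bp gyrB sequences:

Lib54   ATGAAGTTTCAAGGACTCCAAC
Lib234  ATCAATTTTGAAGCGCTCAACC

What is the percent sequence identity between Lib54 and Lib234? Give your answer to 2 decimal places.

68.18%

Differing sites — 3:G/C; 6:G/T; 10:C/G; 14:G/C; 15:A/G; 19:C/A; 21:A/C.
15 of the 22 sites match, so the percent identity is 15/22 × 100 = 68.18%.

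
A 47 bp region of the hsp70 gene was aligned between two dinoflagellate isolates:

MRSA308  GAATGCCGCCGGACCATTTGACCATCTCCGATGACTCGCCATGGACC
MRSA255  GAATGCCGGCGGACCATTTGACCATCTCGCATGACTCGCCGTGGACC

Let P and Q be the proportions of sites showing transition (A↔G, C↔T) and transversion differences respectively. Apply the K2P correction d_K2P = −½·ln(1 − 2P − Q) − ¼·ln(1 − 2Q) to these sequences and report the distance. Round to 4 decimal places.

Mismatches occur at site 9 (C↔G, transversion), site 29 (C↔G, transversion), site 30 (G↔C, transversion), site 41 (A↔G, transition).
Of the 4 differences, 1 transition and 3 transversions over 47 sites: P = 1/47 = 0.021277, Q = 3/47 = 0.063830.
d = −0.5·ln(0.893616) − 0.25·ln(0.872340) = −0.5·(-0.112479) − 0.25·(-0.136576) = 0.0904.

0.0904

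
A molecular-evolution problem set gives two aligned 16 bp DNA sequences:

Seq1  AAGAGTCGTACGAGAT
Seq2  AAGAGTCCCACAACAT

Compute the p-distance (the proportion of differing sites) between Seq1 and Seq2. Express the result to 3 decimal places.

0.250

Differing sites — 8:G/C; 9:T/C; 12:G/A; 14:G/C.
There are 4 differences over 16 sites, so p = 4/16 = 0.250.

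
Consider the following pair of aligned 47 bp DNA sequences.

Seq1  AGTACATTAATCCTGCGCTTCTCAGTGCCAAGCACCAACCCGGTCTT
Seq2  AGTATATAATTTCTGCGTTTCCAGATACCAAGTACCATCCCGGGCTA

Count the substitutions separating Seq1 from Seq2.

14

The sequences differ at positions 5 (C/T), 8 (T/A), 10 (A/T), 12 (C/T), 18 (C/T), 22 (T/C), 23 (C/A), 24 (A/G), 25 (G/A), 27 (G/A), 33 (C/T), 38 (A/T), 44 (T/G), 47 (T/A).
That gives 14 mismatches out of 47 aligned sites, so the Hamming distance is 14.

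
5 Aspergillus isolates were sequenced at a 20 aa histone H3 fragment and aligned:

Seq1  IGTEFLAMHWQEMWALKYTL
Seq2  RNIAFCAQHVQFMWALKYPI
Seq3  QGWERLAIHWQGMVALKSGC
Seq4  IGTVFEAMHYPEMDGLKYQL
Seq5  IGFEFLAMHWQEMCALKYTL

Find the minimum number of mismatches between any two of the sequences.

2

Pairwise Hamming distances:
  Seq1 vs Seq2: 10
  Seq1 vs Seq3: 9
  Seq1 vs Seq4: 7
  Seq1 vs Seq5: 2
  Seq2 vs Seq3: 13
  Seq2 vs Seq4: 13
  Seq2 vs Seq5: 11
  Seq3 vs Seq4: 14
  Seq3 vs Seq5: 9
  Seq4 vs Seq5: 8
The smallest is 2, between Seq1 and Seq5.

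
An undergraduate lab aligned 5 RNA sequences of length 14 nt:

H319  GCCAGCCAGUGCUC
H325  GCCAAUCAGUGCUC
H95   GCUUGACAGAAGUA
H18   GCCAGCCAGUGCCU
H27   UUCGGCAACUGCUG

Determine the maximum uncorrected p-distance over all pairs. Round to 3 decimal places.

0.786

Pairwise Hamming distances:
  H319 vs H325: 2
  H319 vs H95: 7
  H319 vs H18: 2
  H319 vs H27: 6
  H325 vs H95: 8
  H325 vs H18: 4
  H325 vs H27: 8
  H95 vs H18: 8
  H95 vs H27: 11
  H18 vs H27: 7
The largest is 11 mismatches, between H95 and H27; p = 11/14 = 0.786.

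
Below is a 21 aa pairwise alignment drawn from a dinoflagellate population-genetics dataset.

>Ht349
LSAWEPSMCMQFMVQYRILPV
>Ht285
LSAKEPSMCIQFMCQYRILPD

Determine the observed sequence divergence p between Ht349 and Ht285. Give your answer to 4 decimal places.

0.1905

Differing sites — 4:W/K; 10:M/I; 14:V/C; 21:V/D.
There are 4 differences over 21 sites, so p = 4/21 = 0.1905.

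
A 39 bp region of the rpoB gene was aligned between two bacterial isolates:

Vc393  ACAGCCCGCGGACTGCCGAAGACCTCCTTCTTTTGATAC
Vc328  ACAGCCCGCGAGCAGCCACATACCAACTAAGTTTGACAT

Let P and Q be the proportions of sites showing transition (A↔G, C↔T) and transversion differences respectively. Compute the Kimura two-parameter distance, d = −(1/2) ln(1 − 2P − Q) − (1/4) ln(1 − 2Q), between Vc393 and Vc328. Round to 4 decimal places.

Differing sites — 11:G/A (Ti); 12:A/G (Ti); 14:T/A (Tv); 18:G/A (Ti); 19:A/C (Tv); 21:G/T (Tv); 25:T/A (Tv); 26:C/A (Tv); 29:T/A (Tv); 30:C/A (Tv); 31:T/G (Tv); 37:T/C (Ti); 39:C/T (Ti).
Of the 13 differences, 5 transitions and 8 transversions over 39 sites: P = 5/39 = 0.128205, Q = 8/39 = 0.205128.
d = −0.5·ln(0.538462) − 0.25·ln(0.589744) = −0.5·(-0.619038) − 0.25·(-0.528067) = 0.4415.

0.4415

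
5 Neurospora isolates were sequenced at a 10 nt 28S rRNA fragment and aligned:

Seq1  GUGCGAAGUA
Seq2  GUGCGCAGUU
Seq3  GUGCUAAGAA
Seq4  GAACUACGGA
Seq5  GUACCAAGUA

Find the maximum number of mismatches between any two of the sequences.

Pairwise Hamming distances:
  Seq1 vs Seq2: 2
  Seq1 vs Seq3: 2
  Seq1 vs Seq4: 5
  Seq1 vs Seq5: 2
  Seq2 vs Seq3: 4
  Seq2 vs Seq4: 7
  Seq2 vs Seq5: 4
  Seq3 vs Seq4: 4
  Seq3 vs Seq5: 3
  Seq4 vs Seq5: 4
The largest is 7, between Seq2 and Seq4.

7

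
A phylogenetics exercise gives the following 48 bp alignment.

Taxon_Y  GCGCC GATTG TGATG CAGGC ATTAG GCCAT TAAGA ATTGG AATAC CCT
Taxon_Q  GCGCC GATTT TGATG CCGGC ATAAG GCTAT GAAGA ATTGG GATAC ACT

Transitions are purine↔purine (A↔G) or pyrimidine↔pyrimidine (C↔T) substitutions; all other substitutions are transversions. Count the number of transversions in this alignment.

5

Mismatches occur at site 10 (G→T, transversion), site 17 (A→C, transversion), site 23 (T→A, transversion), site 28 (C→T, transition), site 31 (T→G, transversion), site 41 (A→G, transition), site 46 (C→A, transversion).
Of the 7 differences, 2 transitions and 5 transversions, so the answer is 5.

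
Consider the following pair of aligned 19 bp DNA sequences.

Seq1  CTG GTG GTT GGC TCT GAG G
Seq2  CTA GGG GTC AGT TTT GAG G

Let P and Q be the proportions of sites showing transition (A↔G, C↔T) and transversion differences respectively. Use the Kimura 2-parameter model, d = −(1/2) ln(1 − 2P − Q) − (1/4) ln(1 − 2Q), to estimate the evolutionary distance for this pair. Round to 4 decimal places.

Differing sites — 3:G/A (Ti); 5:T/G (Tv); 9:T/C (Ti); 10:G/A (Ti); 12:C/T (Ti); 14:C/T (Ti).
Of the 6 differences, 5 transitions and 1 transversion over 19 sites: P = 5/19 = 0.263158, Q = 1/19 = 0.052632.
d = −0.5·ln(0.421052) − 0.25·ln(0.894736) = −0.5·(-0.864999) − 0.25·(-0.111227) = 0.4603.

0.4603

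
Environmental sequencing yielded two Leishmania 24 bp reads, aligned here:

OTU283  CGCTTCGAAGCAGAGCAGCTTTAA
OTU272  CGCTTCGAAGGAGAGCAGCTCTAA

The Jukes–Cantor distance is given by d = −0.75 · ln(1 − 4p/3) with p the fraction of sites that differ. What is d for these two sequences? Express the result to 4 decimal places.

The sequences differ at positions 11 (C/G), 21 (T/C).
p = 2/24 = 0.083333.
d = −0.75 · ln(1 − (4/3)·0.083333) = −0.75 · ln(0.888889) = −0.75 · (-0.117783) = 0.0883.

0.0883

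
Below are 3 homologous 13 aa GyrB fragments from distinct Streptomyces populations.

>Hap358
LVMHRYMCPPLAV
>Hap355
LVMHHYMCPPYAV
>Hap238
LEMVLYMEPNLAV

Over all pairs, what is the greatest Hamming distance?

Pairwise Hamming distances:
  Hap358 vs Hap355: 2
  Hap358 vs Hap238: 5
  Hap355 vs Hap238: 6
The largest is 6, between Hap355 and Hap238.

6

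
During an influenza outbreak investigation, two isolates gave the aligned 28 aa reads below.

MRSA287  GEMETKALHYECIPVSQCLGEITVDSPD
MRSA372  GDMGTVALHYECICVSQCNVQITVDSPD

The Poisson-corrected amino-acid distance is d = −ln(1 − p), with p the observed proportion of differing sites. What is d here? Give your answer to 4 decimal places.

Mismatches occur at site 2 (E/D), site 4 (E/G), site 6 (K/V), site 14 (P/C), site 19 (L/N), site 20 (G/V), site 21 (E/Q).
p = 7/28 = 0.250000.
d = −ln(1 − 0.250000) = −ln(0.750000) = 0.2877.

0.2877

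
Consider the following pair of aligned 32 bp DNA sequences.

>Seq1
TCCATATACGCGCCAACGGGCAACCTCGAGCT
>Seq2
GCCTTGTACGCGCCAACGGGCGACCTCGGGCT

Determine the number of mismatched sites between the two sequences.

Mismatches occur at site 1 (T/G), site 4 (A/T), site 6 (A/G), site 22 (A/G), site 29 (A/G).
That gives 5 mismatches out of 32 aligned sites, so the Hamming distance is 5.

5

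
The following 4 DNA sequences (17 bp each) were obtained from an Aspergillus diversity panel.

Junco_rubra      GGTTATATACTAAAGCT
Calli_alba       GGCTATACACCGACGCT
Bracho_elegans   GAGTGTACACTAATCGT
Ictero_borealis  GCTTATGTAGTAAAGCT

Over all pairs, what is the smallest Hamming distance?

Pairwise Hamming distances:
  Junco_rubra vs Calli_alba: 5
  Junco_rubra vs Bracho_elegans: 7
  Junco_rubra vs Ictero_borealis: 3
  Calli_alba vs Bracho_elegans: 8
  Calli_alba vs Ictero_borealis: 8
  Bracho_elegans vs Ictero_borealis: 9
The smallest is 3, between Junco_rubra and Ictero_borealis.

3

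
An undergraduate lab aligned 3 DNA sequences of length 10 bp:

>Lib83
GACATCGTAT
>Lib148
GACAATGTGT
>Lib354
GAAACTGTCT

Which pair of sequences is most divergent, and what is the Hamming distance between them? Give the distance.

4

Pairwise Hamming distances:
  Lib83 vs Lib148: 3
  Lib83 vs Lib354: 4
  Lib148 vs Lib354: 3
The largest is 4, between Lib83 and Lib354.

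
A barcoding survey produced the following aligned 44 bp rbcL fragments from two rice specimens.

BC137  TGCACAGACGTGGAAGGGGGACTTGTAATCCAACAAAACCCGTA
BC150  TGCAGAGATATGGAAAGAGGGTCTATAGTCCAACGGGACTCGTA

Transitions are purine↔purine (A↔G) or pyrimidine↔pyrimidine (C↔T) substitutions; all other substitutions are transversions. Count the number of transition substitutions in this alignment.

13

The sequences differ at positions 5 (C/G, transversion), 9 (C/T, transition), 10 (G/A, transition), 16 (G/A, transition), 18 (G/A, transition), 21 (A/G, transition), 22 (C/T, transition), 23 (T/C, transition), 25 (G/A, transition), 28 (A/G, transition), 35 (A/G, transition), 36 (A/G, transition), 37 (A/G, transition), 40 (C/T, transition).
Of the 14 differences, 13 transitions and 1 transversion, so the answer is 13.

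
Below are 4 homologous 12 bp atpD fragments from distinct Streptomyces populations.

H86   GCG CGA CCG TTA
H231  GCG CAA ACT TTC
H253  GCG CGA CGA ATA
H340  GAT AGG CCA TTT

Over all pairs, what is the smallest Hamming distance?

3

Pairwise Hamming distances:
  H86 vs H231: 4
  H86 vs H253: 3
  H86 vs H340: 6
  H231 vs H253: 6
  H231 vs H340: 8
  H253 vs H340: 7
The smallest is 3, between H86 and H253.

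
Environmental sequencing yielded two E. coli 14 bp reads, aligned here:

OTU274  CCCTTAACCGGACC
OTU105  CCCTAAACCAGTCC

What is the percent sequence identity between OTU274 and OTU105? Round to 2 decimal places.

The sequences differ at positions 5 (T/A), 10 (G/A), 12 (A/T).
11 of the 14 sites match, so the percent identity is 11/14 × 100 = 78.57%.

78.57%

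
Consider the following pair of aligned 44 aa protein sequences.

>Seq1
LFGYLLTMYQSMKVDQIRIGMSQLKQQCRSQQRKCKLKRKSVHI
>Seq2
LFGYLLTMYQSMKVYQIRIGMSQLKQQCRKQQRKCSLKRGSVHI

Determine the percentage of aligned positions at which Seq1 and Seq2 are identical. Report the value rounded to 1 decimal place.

Differing sites — 15:D/Y; 30:S/K; 36:K/S; 40:K/G.
40 of the 44 sites match, so the percent identity is 40/44 × 100 = 90.9%.

90.9%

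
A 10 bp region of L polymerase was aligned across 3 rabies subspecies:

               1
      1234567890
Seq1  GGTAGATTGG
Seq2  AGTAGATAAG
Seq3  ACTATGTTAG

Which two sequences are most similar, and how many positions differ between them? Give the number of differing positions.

3

Pairwise Hamming distances:
  Seq1 vs Seq2: 3
  Seq1 vs Seq3: 5
  Seq2 vs Seq3: 4
The smallest is 3, between Seq1 and Seq2.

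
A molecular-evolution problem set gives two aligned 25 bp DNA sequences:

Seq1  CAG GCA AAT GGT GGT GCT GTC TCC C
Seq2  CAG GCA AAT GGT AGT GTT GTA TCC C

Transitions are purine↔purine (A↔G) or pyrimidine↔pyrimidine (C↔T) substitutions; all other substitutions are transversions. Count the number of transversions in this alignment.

1

The sequences differ at positions 13 (G/A, transition), 17 (C/T, transition), 21 (C/A, transversion).
Of the 3 differences, 2 transitions and 1 transversion, so the answer is 1.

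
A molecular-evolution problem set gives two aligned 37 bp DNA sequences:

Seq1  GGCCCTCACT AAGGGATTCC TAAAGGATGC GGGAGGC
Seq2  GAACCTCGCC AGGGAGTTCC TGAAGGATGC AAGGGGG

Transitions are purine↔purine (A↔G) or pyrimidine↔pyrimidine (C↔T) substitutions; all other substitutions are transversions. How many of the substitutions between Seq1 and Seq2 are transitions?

The sequences differ at positions 2 (G/A, transition), 3 (C/A, transversion), 8 (A/G, transition), 10 (T/C, transition), 12 (A/G, transition), 15 (G/A, transition), 16 (A/G, transition), 22 (A/G, transition), 31 (G/A, transition), 32 (G/A, transition), 34 (A/G, transition), 37 (C/G, transversion).
Of the 12 differences, 10 transitions and 2 transversions, so the answer is 10.

10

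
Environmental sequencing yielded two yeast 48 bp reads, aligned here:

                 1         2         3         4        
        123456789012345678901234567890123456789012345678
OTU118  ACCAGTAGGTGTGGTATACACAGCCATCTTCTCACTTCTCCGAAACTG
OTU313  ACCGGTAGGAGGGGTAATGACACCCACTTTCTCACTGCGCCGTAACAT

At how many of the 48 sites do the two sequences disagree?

14

Differing sites — 4:A/G; 10:T/A; 12:T/G; 17:T/A; 18:A/T; 19:C/G; 23:G/C; 27:T/C; 28:C/T; 37:T/G; 39:T/G; 43:A/T; 47:T/A; 48:G/T.
That gives 14 mismatches out of 48 aligned sites, so the Hamming distance is 14.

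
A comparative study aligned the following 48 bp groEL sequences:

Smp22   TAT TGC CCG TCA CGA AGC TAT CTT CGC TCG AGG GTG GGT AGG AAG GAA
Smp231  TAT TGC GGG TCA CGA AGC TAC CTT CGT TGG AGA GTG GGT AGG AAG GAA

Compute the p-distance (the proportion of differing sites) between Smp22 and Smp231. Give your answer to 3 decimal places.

Differing sites — 7:C/G; 8:C/G; 21:T/C; 27:C/T; 29:C/G; 33:G/A.
There are 6 differences over 48 sites, so p = 6/48 = 0.125.

0.125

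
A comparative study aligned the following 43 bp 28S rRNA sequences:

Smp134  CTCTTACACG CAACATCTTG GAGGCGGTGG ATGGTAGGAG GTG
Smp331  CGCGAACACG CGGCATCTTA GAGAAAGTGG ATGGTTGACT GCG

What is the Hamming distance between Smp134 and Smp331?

The sequences differ at positions 2 (T/G), 4 (T/G), 5 (T/A), 12 (A/G), 13 (A/G), 20 (G/A), 24 (G/A), 25 (C/A), 26 (G/A), 36 (A/T), 38 (G/A), 39 (A/C), 40 (G/T), 42 (T/C).
That gives 14 mismatches out of 43 aligned sites, so the Hamming distance is 14.

14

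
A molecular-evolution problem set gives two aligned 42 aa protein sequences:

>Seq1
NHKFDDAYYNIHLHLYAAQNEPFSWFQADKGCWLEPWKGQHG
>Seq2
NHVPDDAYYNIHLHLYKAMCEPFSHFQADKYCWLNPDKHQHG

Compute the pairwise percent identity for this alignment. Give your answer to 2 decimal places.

76.19%

The sequences differ at positions 3 (K/V), 4 (F/P), 17 (A/K), 19 (Q/M), 20 (N/C), 25 (W/H), 31 (G/Y), 35 (E/N), 37 (W/D), 39 (G/H).
32 of the 42 sites match, so the percent identity is 32/42 × 100 = 76.19%.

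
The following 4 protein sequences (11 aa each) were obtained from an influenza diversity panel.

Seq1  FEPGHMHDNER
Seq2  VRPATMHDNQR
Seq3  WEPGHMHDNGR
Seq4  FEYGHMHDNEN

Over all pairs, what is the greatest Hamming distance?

Pairwise Hamming distances:
  Seq1 vs Seq2: 5
  Seq1 vs Seq3: 2
  Seq1 vs Seq4: 2
  Seq2 vs Seq3: 5
  Seq2 vs Seq4: 7
  Seq3 vs Seq4: 4
The largest is 7, between Seq2 and Seq4.

7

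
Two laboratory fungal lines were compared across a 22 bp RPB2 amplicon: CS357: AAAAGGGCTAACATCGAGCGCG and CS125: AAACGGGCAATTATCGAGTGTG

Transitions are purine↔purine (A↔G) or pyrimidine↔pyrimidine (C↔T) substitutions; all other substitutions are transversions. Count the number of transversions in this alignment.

Mismatches occur at site 4 (A/C, transversion), site 9 (T/A, transversion), site 11 (A/T, transversion), site 12 (C/T, transition), site 19 (C/T, transition), site 21 (C/T, transition).
Of the 6 differences, 3 transitions and 3 transversions, so the answer is 3.

3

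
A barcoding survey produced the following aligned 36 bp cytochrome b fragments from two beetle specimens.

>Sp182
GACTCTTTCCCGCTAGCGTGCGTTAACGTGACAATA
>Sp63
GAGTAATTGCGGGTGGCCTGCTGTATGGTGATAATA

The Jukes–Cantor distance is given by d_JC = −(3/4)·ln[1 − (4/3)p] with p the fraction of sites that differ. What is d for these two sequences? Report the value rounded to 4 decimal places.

0.4926

Mismatches occur at site 3 (C→G), site 5 (C→A), site 6 (T→A), site 9 (C→G), site 11 (C→G), site 13 (C→G), site 15 (A→G), site 18 (G→C), site 22 (G→T), site 23 (T→G), site 26 (A→T), site 27 (C→G), site 32 (C→T).
p = 13/36 = 0.361111.
d = −0.75 · ln(1 − (4/3)·0.361111) = −0.75 · ln(0.518519) = −0.75 · (-0.656779) = 0.4926.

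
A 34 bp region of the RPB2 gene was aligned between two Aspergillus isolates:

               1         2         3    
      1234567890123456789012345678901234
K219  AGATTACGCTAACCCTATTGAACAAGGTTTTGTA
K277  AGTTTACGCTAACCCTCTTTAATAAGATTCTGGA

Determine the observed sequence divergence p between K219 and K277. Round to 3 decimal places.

0.206

Differing sites — 3:A/T; 17:A/C; 20:G/T; 23:C/T; 27:G/A; 30:T/C; 33:T/G.
There are 7 differences over 34 sites, so p = 7/34 = 0.206.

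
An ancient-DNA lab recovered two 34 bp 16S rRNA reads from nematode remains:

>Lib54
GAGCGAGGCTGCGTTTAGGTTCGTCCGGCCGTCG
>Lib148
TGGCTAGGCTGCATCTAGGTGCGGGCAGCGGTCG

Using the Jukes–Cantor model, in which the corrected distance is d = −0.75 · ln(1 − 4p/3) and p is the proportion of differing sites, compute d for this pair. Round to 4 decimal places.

0.3734

The sequences differ at positions 1 (G/T), 2 (A/G), 5 (G/T), 13 (G/A), 15 (T/C), 21 (T/G), 24 (T/G), 25 (C/G), 27 (G/A), 30 (C/G).
p = 10/34 = 0.294118.
d = −0.75 · ln(1 − (4/3)·0.294118) = −0.75 · ln(0.607843) = −0.75 · (-0.497839) = 0.3734.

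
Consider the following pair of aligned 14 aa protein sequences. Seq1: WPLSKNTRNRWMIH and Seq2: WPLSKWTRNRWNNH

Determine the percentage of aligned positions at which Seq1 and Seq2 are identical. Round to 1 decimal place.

78.6%

Differing sites — 6:N/W; 12:M/N; 13:I/N.
11 of the 14 sites match, so the percent identity is 11/14 × 100 = 78.6%.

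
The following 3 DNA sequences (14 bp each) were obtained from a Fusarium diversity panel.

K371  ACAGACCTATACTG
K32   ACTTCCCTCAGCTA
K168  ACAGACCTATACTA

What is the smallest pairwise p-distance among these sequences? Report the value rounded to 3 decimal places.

0.071

Pairwise Hamming distances:
  K371 vs K32: 7
  K371 vs K168: 1
  K32 vs K168: 6
The smallest is 1 mismatch, between K371 and K168; p = 1/14 = 0.071.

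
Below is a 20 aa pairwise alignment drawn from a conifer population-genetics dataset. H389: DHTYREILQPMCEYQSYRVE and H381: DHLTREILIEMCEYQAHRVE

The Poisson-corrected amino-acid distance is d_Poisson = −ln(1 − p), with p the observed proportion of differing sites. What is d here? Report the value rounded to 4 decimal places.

Differing sites — 3:T/L; 4:Y/T; 9:Q/I; 10:P/E; 16:S/A; 17:Y/H.
p = 6/20 = 0.300000.
d = −ln(1 − 0.300000) = −ln(0.700000) = 0.3567.

0.3567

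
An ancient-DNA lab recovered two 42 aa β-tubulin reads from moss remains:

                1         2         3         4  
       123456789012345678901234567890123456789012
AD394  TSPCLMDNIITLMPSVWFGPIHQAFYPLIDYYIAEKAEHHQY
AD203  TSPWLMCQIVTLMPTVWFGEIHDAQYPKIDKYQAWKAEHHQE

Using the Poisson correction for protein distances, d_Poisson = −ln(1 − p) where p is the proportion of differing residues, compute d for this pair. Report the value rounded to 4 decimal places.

0.3704

The sequences differ at positions 4 (C/W), 7 (D/C), 8 (N/Q), 10 (I/V), 15 (S/T), 20 (P/E), 23 (Q/D), 25 (F/Q), 28 (L/K), 31 (Y/K), 33 (I/Q), 35 (E/W), 42 (Y/E).
p = 13/42 = 0.309524.
d = −ln(1 − 0.309524) = −ln(0.690476) = 0.3704.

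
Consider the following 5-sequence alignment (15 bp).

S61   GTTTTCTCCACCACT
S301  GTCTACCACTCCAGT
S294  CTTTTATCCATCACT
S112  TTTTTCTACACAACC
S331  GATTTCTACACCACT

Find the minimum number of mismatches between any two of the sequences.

Pairwise Hamming distances:
  S61 vs S301: 6
  S61 vs S294: 3
  S61 vs S112: 4
  S61 vs S331: 2
  S301 vs S294: 9
  S301 vs S112: 8
  S301 vs S331: 6
  S294 vs S112: 6
  S294 vs S331: 5
  S112 vs S331: 4
The smallest is 2, between S61 and S331.

2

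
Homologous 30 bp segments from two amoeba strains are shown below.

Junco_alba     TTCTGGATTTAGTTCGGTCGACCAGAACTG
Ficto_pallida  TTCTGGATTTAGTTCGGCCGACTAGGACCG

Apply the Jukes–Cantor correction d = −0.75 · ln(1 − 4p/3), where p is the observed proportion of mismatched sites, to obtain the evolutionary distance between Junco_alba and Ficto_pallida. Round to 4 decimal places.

0.1468

Mismatches occur at site 18 (T↔C), site 23 (C↔T), site 26 (A↔G), site 29 (T↔C).
p = 4/30 = 0.133333.
d = −0.75 · ln(1 − (4/3)·0.133333) = −0.75 · ln(0.822223) = −0.75 · (-0.195744) = 0.1468.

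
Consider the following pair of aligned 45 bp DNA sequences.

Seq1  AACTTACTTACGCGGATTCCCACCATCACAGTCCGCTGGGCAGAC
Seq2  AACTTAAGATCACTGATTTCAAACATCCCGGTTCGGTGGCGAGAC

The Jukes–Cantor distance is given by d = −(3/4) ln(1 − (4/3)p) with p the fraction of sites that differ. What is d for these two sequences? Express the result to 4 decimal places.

0.4408

Mismatches occur at site 7 (C→A), site 8 (T→G), site 9 (T→A), site 10 (A→T), site 12 (G→A), site 14 (G→T), site 19 (C→T), site 21 (C→A), site 23 (C→A), site 28 (A→C), site 30 (A→G), site 33 (C→T), site 36 (C→G), site 40 (G→C), site 41 (C→G).
p = 15/45 = 0.333333.
d = −0.75 · ln(1 − (4/3)·0.333333) = −0.75 · ln(0.555556) = −0.75 · (-0.587786) = 0.4408.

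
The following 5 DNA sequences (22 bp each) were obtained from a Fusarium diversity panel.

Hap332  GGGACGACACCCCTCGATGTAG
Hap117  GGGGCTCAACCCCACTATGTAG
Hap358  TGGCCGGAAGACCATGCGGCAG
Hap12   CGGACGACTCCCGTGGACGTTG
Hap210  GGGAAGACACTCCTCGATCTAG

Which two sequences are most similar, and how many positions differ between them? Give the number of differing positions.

3

Pairwise Hamming distances:
  Hap332 vs Hap117: 6
  Hap332 vs Hap358: 11
  Hap332 vs Hap12: 6
  Hap332 vs Hap210: 3
  Hap117 vs Hap358: 11
  Hap117 vs Hap12: 12
  Hap117 vs Hap210: 9
  Hap358 vs Hap12: 14
  Hap358 vs Hap210: 13
  Hap12 vs Hap210: 9
The smallest is 3, between Hap332 and Hap210.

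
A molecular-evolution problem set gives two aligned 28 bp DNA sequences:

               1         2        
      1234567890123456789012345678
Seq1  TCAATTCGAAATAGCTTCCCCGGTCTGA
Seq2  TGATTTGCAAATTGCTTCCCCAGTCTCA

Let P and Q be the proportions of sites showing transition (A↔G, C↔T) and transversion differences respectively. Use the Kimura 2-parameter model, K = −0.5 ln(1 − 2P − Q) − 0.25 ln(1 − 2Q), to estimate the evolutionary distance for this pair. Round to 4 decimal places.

0.3081

Differing sites — 2:C/G (Tv); 4:A/T (Tv); 7:C/G (Tv); 8:G/C (Tv); 13:A/T (Tv); 22:G/A (Ti); 27:G/C (Tv).
Of the 7 differences, 1 transition and 6 transversions over 28 sites: P = 1/28 = 0.035714, Q = 6/28 = 0.214286.
d = −0.5·ln(0.714286) − 0.25·ln(0.571428) = −0.5·(-0.336472) − 0.25·(-0.559617) = 0.3081.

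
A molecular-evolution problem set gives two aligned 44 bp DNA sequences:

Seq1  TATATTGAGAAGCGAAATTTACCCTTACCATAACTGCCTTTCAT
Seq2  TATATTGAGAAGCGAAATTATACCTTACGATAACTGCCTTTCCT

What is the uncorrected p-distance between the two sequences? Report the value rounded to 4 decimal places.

The sequences differ at positions 20 (T/A), 21 (A/T), 22 (C/A), 29 (C/G), 43 (A/C).
There are 5 differences over 44 sites, so p = 5/44 = 0.1136.

0.1136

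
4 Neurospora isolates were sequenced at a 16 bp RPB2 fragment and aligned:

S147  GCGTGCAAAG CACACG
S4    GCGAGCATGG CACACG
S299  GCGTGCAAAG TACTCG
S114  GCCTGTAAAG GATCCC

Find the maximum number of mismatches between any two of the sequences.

9

Pairwise Hamming distances:
  S147 vs S4: 3
  S147 vs S299: 2
  S147 vs S114: 6
  S4 vs S299: 5
  S4 vs S114: 9
  S299 vs S114: 6
The largest is 9, between S4 and S114.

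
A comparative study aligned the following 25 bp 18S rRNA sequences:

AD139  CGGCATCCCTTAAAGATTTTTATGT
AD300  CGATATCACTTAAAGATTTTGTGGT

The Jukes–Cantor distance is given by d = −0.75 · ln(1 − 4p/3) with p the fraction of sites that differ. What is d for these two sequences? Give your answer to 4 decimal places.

0.2892

Differing sites — 3:G/A; 4:C/T; 8:C/A; 21:T/G; 22:A/T; 23:T/G.
p = 6/25 = 0.240000.
d = −0.75 · ln(1 − (4/3)·0.240000) = −0.75 · ln(0.680000) = −0.75 · (-0.385662) = 0.2892.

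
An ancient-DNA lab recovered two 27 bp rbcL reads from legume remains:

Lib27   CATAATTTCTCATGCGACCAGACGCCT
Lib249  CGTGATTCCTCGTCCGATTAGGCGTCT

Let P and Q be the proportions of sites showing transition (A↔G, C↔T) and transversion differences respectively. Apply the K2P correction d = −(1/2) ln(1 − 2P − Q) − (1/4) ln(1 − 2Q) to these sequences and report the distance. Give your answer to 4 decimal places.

0.5159

Differing sites — 2:A/G (Ti); 4:A/G (Ti); 8:T/C (Ti); 12:A/G (Ti); 14:G/C (Tv); 18:C/T (Ti); 19:C/T (Ti); 22:A/G (Ti); 25:C/T (Ti).
Of the 9 differences, 8 transitions and 1 transversion over 27 sites: P = 8/27 = 0.296296, Q = 1/27 = 0.037037.
d = −0.5·ln(0.370371) − 0.25·ln(0.925926) = −0.5·(-0.993250) − 0.25·(-0.076961) = 0.5159.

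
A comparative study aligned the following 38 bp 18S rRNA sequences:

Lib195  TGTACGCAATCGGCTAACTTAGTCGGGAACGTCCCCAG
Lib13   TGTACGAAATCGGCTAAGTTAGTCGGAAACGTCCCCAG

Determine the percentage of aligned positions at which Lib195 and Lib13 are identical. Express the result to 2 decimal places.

92.11%

The sequences differ at positions 7 (C/A), 18 (C/G), 27 (G/A).
35 of the 38 sites match, so the percent identity is 35/38 × 100 = 92.11%.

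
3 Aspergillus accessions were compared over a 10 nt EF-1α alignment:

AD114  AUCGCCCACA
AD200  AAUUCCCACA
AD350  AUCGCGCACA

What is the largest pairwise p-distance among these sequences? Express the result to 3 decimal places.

Pairwise Hamming distances:
  AD114 vs AD200: 3
  AD114 vs AD350: 1
  AD200 vs AD350: 4
The largest is 4 mismatches, between AD200 and AD350; p = 4/10 = 0.400.

0.400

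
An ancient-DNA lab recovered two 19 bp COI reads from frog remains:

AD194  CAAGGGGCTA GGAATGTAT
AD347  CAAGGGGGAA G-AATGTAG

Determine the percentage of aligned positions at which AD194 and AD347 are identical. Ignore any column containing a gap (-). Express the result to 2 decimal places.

83.33%

Excluding the 1 gap column leaves 18 comparable sites.
Mismatches occur at site 8 (C↔G), site 9 (T↔A), site 19 (T↔G).
15 of the 18 comparable sites match, so the percent identity is 15/18 × 100 = 83.33%.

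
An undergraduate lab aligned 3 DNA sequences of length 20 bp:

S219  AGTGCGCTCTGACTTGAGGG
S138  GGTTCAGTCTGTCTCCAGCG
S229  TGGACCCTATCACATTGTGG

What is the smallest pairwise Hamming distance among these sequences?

8

Pairwise Hamming distances:
  S219 vs S138: 8
  S219 vs S229: 10
  S138 vs S229: 14
The smallest is 8, between S219 and S138.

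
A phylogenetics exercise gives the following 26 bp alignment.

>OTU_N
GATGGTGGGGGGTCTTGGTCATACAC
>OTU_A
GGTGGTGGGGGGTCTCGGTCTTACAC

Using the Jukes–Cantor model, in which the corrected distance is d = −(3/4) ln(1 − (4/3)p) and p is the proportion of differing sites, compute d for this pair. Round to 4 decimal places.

The sequences differ at positions 2 (A/G), 16 (T/C), 21 (A/T).
p = 3/26 = 0.115385.
d = −0.75 · ln(1 − (4/3)·0.115385) = −0.75 · ln(0.846153) = −0.75 · (-0.167055) = 0.1253.

0.1253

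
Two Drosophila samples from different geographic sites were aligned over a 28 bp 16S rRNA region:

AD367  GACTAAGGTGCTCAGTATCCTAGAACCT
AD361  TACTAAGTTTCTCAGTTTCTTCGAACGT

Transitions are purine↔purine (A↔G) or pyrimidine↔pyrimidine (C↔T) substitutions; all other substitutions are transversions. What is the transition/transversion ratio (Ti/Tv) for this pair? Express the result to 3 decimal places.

0.167

The sequences differ at positions 1 (G/T, transversion), 8 (G/T, transversion), 10 (G/T, transversion), 17 (A/T, transversion), 20 (C/T, transition), 22 (A/C, transversion), 27 (C/G, transversion).
Of the 7 differences, 1 transition and 6 transversions, so Ti/Tv = 1/6 = 0.167.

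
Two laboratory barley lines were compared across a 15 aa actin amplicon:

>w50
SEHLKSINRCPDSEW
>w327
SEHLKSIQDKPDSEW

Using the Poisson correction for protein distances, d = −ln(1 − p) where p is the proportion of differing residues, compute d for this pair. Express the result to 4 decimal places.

Mismatches occur at site 8 (N/Q), site 9 (R/D), site 10 (C/K).
p = 3/15 = 0.200000.
d = −ln(1 − 0.200000) = −ln(0.800000) = 0.2231.

0.2231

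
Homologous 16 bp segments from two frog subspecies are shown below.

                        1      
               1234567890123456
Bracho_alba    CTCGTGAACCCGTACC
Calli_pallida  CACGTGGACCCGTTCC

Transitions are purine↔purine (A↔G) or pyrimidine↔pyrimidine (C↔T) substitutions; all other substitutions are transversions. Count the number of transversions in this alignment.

Differing sites — 2:T/A (Tv); 7:A/G (Ti); 14:A/T (Tv).
Of the 3 differences, 1 transition and 2 transversions, so the answer is 2.

2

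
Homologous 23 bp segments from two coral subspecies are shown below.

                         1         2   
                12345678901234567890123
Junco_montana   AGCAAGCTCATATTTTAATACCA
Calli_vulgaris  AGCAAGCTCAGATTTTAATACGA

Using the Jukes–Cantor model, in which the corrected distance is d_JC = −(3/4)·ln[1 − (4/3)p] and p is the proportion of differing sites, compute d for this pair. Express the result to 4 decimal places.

Mismatches occur at site 11 (T→G), site 22 (C→G).
p = 2/23 = 0.086957.
d = −0.75 · ln(1 − (4/3)·0.086957) = −0.75 · ln(0.884057) = −0.75 · (-0.123234) = 0.0924.

0.0924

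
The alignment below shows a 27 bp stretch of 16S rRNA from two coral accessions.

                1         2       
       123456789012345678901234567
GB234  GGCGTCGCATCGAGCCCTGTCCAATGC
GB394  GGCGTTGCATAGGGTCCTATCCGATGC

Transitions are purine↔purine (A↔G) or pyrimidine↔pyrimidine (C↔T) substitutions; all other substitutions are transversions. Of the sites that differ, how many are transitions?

The sequences differ at positions 6 (C/T, transition), 11 (C/A, transversion), 13 (A/G, transition), 15 (C/T, transition), 19 (G/A, transition), 23 (A/G, transition).
Of the 6 differences, 5 transitions and 1 transversion, so the answer is 5.

5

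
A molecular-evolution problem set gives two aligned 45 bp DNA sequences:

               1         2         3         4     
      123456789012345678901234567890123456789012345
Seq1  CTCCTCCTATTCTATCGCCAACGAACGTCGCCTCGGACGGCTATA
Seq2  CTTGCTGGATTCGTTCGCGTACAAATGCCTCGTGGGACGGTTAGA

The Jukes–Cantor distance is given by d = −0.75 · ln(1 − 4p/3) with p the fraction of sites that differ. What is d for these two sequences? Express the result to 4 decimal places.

Mismatches occur at site 3 (C/T), site 4 (C/G), site 5 (T/C), site 6 (C/T), site 7 (C/G), site 8 (T/G), site 13 (T/G), site 14 (A/T), site 19 (C/G), site 20 (A/T), site 23 (G/A), site 26 (C/T), site 28 (T/C), site 30 (G/T), site 32 (C/G), site 34 (C/G), site 41 (C/T), site 44 (T/G).
p = 18/45 = 0.400000.
d = −0.75 · ln(1 − (4/3)·0.400000) = −0.75 · ln(0.466667) = −0.75 · (-0.762139) = 0.5716.

0.5716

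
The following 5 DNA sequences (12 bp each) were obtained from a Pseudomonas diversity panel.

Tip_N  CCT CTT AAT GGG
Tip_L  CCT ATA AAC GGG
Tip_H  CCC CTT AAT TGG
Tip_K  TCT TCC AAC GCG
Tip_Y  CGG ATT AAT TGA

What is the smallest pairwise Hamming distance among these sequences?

2

Pairwise Hamming distances:
  Tip_N vs Tip_L: 3
  Tip_N vs Tip_H: 2
  Tip_N vs Tip_K: 6
  Tip_N vs Tip_Y: 5
  Tip_L vs Tip_H: 5
  Tip_L vs Tip_K: 5
  Tip_L vs Tip_Y: 6
  Tip_H vs Tip_K: 8
  Tip_H vs Tip_Y: 4
  Tip_K vs Tip_Y: 10
The smallest is 2, between Tip_N and Tip_H.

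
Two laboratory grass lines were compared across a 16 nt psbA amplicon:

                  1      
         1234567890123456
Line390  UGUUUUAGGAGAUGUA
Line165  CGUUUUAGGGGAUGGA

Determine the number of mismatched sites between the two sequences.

3

Differing sites — 1:U/C; 10:A/G; 15:U/G.
That gives 3 mismatches out of 16 aligned sites, so the Hamming distance is 3.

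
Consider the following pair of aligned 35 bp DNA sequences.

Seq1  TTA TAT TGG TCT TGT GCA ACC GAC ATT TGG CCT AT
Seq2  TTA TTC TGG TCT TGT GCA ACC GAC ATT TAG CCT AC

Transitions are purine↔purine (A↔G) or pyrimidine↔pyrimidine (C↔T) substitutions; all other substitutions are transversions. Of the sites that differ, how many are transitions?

3

The sequences differ at positions 5 (A/T, transversion), 6 (T/C, transition), 29 (G/A, transition), 35 (T/C, transition).
Of the 4 differences, 3 transitions and 1 transversion, so the answer is 3.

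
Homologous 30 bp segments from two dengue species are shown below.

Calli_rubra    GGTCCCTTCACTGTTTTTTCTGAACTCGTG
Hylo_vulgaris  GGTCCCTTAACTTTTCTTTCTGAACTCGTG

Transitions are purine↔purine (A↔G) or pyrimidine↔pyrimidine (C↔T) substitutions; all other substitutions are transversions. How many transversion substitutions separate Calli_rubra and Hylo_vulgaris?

2

The sequences differ at positions 9 (C/A, transversion), 13 (G/T, transversion), 16 (T/C, transition).
Of the 3 differences, 1 transition and 2 transversions, so the answer is 2.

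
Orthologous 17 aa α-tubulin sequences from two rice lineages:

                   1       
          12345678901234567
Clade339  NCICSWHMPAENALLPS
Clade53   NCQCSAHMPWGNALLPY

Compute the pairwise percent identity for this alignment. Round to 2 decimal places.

70.59%

The sequences differ at positions 3 (I/Q), 6 (W/A), 10 (A/W), 11 (E/G), 17 (S/Y).
12 of the 17 sites match, so the percent identity is 12/17 × 100 = 70.59%.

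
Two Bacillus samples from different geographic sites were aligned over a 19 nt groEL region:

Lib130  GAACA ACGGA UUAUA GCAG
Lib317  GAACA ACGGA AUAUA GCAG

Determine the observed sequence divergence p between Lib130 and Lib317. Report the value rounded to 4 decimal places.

0.0526

Differing sites — 11:U/A.
There are 1 differences over 19 sites, so p = 1/19 = 0.0526.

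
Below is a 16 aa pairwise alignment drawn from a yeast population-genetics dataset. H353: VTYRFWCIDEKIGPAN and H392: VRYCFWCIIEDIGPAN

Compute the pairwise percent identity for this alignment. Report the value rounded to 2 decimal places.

75.00%

Differing sites — 2:T/R; 4:R/C; 9:D/I; 11:K/D.
12 of the 16 sites match, so the percent identity is 12/16 × 100 = 75.00%.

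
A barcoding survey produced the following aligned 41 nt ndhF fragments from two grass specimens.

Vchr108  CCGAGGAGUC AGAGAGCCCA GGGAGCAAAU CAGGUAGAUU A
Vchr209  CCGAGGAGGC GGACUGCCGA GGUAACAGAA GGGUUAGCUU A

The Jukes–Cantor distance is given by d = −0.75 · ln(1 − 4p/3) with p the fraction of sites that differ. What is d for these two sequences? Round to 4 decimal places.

Mismatches occur at site 9 (U/G), site 11 (A/G), site 14 (G/C), site 15 (A/U), site 19 (C/G), site 23 (G/U), site 25 (G/A), site 28 (A/G), site 30 (U/A), site 31 (C/G), site 32 (A/G), site 34 (G/U), site 38 (A/C).
p = 13/41 = 0.317073.
d = −0.75 · ln(1 − (4/3)·0.317073) = −0.75 · ln(0.577236) = −0.75 · (-0.549504) = 0.4121.

0.4121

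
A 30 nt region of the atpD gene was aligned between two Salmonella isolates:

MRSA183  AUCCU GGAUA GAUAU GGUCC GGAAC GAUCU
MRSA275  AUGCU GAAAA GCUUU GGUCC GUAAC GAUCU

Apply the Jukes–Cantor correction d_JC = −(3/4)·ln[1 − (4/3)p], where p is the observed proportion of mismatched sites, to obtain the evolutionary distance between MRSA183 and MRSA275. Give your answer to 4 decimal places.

Mismatches occur at site 3 (C/G), site 7 (G/A), site 9 (U/A), site 12 (A/C), site 14 (A/U), site 22 (G/U).
p = 6/30 = 0.200000.
d = −0.75 · ln(1 − (4/3)·0.200000) = −0.75 · ln(0.733333) = −0.75 · (-0.310155) = 0.2326.

0.2326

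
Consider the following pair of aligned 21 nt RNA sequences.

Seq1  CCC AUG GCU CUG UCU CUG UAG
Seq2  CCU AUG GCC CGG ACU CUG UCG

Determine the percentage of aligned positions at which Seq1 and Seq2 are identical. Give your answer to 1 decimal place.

Differing sites — 3:C/U; 9:U/C; 11:U/G; 13:U/A; 20:A/C.
16 of the 21 sites match, so the percent identity is 16/21 × 100 = 76.2%.

76.2%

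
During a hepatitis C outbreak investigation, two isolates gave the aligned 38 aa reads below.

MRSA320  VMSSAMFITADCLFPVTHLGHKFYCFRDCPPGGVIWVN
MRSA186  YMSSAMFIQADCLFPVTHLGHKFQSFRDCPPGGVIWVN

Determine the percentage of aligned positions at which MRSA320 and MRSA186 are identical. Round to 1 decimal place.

Differing sites — 1:V/Y; 9:T/Q; 24:Y/Q; 25:C/S.
34 of the 38 sites match, so the percent identity is 34/38 × 100 = 89.5%.

89.5%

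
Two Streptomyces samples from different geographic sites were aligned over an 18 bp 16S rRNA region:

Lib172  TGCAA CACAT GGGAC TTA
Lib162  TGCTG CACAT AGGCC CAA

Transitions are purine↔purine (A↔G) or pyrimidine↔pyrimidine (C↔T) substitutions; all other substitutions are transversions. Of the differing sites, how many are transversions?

Mismatches occur at site 4 (A→T, transversion), site 5 (A→G, transition), site 11 (G→A, transition), site 14 (A→C, transversion), site 16 (T→C, transition), site 17 (T→A, transversion).
Of the 6 differences, 3 transitions and 3 transversions, so the answer is 3.

3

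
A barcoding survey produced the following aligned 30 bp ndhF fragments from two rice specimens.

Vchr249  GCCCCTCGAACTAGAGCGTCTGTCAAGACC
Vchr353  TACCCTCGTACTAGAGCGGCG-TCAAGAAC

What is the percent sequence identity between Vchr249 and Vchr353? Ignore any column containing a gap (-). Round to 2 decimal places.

79.31%

Excluding the 1 gap column leaves 29 comparable sites.
Differing sites — 1:G/T; 2:C/A; 9:A/T; 19:T/G; 21:T/G; 29:C/A.
23 of the 29 comparable sites match, so the percent identity is 23/29 × 100 = 79.31%.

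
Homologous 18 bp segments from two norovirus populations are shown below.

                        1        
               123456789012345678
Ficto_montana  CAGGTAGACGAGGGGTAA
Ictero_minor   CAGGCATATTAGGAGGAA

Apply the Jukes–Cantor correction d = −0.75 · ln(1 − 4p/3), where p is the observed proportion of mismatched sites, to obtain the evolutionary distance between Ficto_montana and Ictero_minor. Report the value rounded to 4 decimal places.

0.4408

Mismatches occur at site 5 (T/C), site 7 (G/T), site 9 (C/T), site 10 (G/T), site 14 (G/A), site 16 (T/G).
p = 6/18 = 0.333333.
d = −0.75 · ln(1 − (4/3)·0.333333) = −0.75 · ln(0.555556) = −0.75 · (-0.587786) = 0.4408.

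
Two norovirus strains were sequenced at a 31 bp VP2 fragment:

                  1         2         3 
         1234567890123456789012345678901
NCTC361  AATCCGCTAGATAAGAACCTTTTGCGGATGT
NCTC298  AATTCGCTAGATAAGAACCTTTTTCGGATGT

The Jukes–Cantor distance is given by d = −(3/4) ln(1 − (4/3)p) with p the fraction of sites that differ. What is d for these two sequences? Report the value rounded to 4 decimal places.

The sequences differ at positions 4 (C/T), 24 (G/T).
p = 2/31 = 0.064516.
d = −0.75 · ln(1 − (4/3)·0.064516) = −0.75 · ln(0.913979) = −0.75 · (-0.089948) = 0.0675.

0.0675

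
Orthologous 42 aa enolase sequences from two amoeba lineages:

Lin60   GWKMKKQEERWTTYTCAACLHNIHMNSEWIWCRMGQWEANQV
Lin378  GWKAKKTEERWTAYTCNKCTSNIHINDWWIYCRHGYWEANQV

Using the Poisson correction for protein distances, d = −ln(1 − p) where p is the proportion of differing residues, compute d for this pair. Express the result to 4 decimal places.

Differing sites — 4:M/A; 7:Q/T; 13:T/A; 17:A/N; 18:A/K; 20:L/T; 21:H/S; 25:M/I; 27:S/D; 28:E/W; 31:W/Y; 34:M/H; 36:Q/Y.
p = 13/42 = 0.309524.
d = −ln(1 − 0.309524) = −ln(0.690476) = 0.3704.

0.3704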